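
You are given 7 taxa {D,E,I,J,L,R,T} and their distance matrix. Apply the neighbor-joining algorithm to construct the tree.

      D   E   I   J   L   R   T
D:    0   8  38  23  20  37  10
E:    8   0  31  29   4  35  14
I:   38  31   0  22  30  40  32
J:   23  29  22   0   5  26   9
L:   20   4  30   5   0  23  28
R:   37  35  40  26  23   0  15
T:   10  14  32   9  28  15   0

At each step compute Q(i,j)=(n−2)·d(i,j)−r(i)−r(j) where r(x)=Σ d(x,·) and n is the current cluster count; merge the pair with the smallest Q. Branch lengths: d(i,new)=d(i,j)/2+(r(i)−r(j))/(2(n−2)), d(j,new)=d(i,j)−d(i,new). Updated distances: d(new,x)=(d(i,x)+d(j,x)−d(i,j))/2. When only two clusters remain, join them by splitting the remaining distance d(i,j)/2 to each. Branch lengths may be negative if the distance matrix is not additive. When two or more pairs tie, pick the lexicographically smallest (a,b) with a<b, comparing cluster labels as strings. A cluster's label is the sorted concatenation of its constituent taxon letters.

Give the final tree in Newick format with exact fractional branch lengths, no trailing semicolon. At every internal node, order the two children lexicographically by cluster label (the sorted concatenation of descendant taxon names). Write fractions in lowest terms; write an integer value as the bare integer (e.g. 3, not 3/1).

step 1: merge (D,E) at d=8, Q=-217; branch lengths D→11/2, E→5/2; new cluster DE
  updated: d(DE,I)=61/2, d(DE,J)=22, d(DE,L)=8, d(DE,R)=32, d(DE,T)=8
step 2: merge (R,T) at d=15, Q=-168; branch lengths R→13, T→2; new cluster RT
  updated: d(DE,RT)=25/2, d(I,RT)=57/2, d(J,RT)=10, d(L,RT)=18
step 3: merge (DE,L) at d=8, Q=-110; branch lengths DE→6, L→2; new cluster DEL
  updated: d(DEL,I)=105/4, d(DEL,J)=19/2, d(DEL,RT)=45/4
step 4: merge (DEL,RT) at d=45/4, Q=-297/4; branch lengths DEL→79/16, RT→101/16; new cluster DELRT
  updated: d(DELRT,I)=87/4, d(DELRT,J)=33/8
step 5: merge (DELRT,I) at d=87/4, Q=-383/8; branch lengths DELRT→31/16, I→317/16; new cluster DEILRT
  updated: d(DEILRT,J)=35/16
step 6: merge (DEILRT,J) at d=35/16; branch lengths DEILRT→35/32, J→35/32; new cluster DEIJLRT
final tree: (((((D:11/2,E:5/2):6,L:2):79/16,(R:13,T:2):101/16):31/16,I:317/16):35/32,J:35/32)
total length: 1059/16

(((((D:11/2,E:5/2):6,L:2):79/16,(R:13,T:2):101/16):31/16,I:317/16):35/32,J:35/32)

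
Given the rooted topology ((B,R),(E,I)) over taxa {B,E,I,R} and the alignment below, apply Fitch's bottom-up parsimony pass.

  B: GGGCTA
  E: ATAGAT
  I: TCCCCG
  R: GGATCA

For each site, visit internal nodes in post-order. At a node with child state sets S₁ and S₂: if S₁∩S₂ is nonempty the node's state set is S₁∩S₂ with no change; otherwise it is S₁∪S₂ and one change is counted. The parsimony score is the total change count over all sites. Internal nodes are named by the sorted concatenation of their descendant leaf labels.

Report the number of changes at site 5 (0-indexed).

site 0, node BR: B={G} ∩ R={G} → {G} (+0)
site 0, node EI: E={A} ∪ I={T} → {A,T} (+1)
site 0, node BEIR: BR={G} ∪ EI={A,T} → {A,G,T} (+1)
site 1, node BR: B={G} ∩ R={G} → {G} (+0)
site 1, node EI: E={T} ∪ I={C} → {C,T} (+1)
site 1, node BEIR: BR={G} ∪ EI={C,T} → {C,G,T} (+1)
site 2, node BR: B={G} ∪ R={A} → {A,G} (+1)
site 2, node EI: E={A} ∪ I={C} → {A,C} (+1)
site 2, node BEIR: BR={A,G} ∩ EI={A,C} → {A} (+0)
site 3, node BR: B={C} ∪ R={T} → {C,T} (+1)
site 3, node EI: E={G} ∪ I={C} → {C,G} (+1)
site 3, node BEIR: BR={C,T} ∩ EI={C,G} → {C} (+0)
site 4, node BR: B={T} ∪ R={C} → {C,T} (+1)
site 4, node EI: E={A} ∪ I={C} → {A,C} (+1)
site 4, node BEIR: BR={C,T} ∩ EI={A,C} → {C} (+0)
site 5, node BR: B={A} ∩ R={A} → {A} (+0)
site 5, node EI: E={T} ∪ I={G} → {G,T} (+1)
site 5, node BEIR: BR={A} ∪ EI={G,T} → {A,G,T} (+1)
per-site changes: [2, 2, 2, 2, 2, 2]; total = 12

2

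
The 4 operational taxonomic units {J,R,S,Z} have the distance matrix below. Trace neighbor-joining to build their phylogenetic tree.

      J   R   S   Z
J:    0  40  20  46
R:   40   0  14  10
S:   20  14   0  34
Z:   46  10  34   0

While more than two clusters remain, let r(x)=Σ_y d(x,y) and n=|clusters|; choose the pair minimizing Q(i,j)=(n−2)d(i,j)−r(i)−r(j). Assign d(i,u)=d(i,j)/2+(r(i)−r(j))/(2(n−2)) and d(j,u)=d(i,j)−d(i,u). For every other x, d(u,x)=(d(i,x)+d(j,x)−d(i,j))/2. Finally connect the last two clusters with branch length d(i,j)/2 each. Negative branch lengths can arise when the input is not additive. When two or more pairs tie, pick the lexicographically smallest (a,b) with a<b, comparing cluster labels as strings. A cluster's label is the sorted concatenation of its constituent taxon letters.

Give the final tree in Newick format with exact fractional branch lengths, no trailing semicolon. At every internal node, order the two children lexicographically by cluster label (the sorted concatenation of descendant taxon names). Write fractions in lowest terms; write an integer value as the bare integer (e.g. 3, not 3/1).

step 1: merge (J,S) at d=20, Q=-134; branch lengths J→39/2, S→1/2; new cluster JS
  updated: d(JS,R)=17, d(JS,Z)=30
step 2: merge (JS,R) at d=17, Q=-57; branch lengths JS→37/2, R→-3/2; new cluster JRS
  updated: d(JRS,Z)=23/2
step 3: merge (JRS,Z) at d=23/2; branch lengths JRS→23/4, Z→23/4; new cluster JRSZ
final tree: (((J:39/2,S:1/2):37/2,R:-3/2):23/4,Z:23/4)
total length: 97/2

(((J:39/2,S:1/2):37/2,R:-3/2):23/4,Z:23/4)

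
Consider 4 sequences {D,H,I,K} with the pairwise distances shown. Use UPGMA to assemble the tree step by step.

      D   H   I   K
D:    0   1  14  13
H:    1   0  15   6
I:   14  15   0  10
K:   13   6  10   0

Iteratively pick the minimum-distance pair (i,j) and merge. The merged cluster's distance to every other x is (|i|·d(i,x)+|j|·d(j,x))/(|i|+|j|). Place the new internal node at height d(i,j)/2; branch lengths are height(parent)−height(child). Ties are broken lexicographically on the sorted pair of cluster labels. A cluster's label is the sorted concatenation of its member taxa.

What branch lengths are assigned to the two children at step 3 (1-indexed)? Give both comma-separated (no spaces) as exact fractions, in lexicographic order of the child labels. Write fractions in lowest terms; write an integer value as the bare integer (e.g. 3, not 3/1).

7/4,13/2

iteration 1: select D,H (d=1); attach at lengths (1/2, 1/2); label the merged cluster DH
  updated: d(DH,I)=29/2, d(DH,K)=19/2
iteration 2: select DH,K (d=19/2); attach at lengths (17/4, 19/4); label the merged cluster DHK
  updated: d(DHK,I)=13
iteration 3: select DHK,I (d=13); attach at lengths (7/4, 13/2); label the merged cluster DHIK
final tree: (((D:1/2,H:1/2):17/4,K:19/4):7/4,I:13/2)
total length: 73/4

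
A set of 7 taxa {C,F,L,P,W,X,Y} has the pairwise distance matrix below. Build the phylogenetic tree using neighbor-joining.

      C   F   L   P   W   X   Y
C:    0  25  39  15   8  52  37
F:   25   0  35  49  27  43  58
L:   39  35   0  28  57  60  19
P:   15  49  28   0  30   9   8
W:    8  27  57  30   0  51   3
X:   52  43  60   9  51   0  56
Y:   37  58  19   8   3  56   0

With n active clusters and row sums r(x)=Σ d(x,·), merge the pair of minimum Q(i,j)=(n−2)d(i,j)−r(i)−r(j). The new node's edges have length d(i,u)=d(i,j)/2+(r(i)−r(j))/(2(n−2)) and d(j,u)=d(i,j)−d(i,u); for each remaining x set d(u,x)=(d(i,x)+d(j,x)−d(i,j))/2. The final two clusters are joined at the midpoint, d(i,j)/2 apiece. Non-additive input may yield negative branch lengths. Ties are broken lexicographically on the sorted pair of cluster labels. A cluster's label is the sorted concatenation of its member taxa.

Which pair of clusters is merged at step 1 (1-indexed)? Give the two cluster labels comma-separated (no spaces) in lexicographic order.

P,X

iteration 1: select P,X (d=9, Q=-365); attach at lengths (-87/10, 177/10); label the merged cluster PX
  updated: d(C,PX)=29, d(F,PX)=83/2, d(L,PX)=79/2, d(PX,W)=36, d(PX,Y)=55/2
iteration 2: select W,Y (d=3, Q=-527/2); attach at lengths (-3/16, 51/16); label the merged cluster WY
  updated: d(C,WY)=21, d(F,WY)=41, d(L,WY)=73/2, d(PX,WY)=121/4
iteration 3: select F,L (d=35, Q=-375/2); attach at lengths (65/4, 75/4); label the merged cluster FL
  updated: d(C,FL)=29/2, d(FL,PX)=23, d(FL,WY)=85/4
iteration 4: select C,WY (d=21, Q=-95); attach at lengths (17/2, 25/2); label the merged cluster CWY
  updated: d(CWY,FL)=59/8, d(CWY,PX)=153/8
iteration 5: select CWY,FL (d=59/8, Q=-99/2); attach at lengths (7/4, 45/8); label the merged cluster CFLWY
  updated: d(CFLWY,PX)=139/8
iteration 6: select CFLWY,PX (d=139/8); attach at lengths (139/16, 139/16); label the merged cluster CFLPWXY
final tree: (((C:17/2,(W:-3/16,Y:51/16):25/2):7/4,(F:65/4,L:75/4):45/8):139/16,(P:-87/10,X:177/10):139/16)
total length: 371/4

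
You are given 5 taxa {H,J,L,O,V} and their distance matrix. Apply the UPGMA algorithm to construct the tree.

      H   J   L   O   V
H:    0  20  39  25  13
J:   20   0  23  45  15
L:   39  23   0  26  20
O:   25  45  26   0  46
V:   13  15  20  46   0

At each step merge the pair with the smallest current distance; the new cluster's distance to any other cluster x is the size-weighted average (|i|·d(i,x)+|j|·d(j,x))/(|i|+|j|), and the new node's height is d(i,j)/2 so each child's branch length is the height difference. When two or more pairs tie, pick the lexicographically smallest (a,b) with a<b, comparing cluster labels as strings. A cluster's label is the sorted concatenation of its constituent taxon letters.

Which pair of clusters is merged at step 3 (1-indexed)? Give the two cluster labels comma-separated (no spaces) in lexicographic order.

iteration 1: select H,V (d=13); attach at lengths (13/2, 13/2); label the merged cluster HV
  updated: d(HV,J)=35/2, d(HV,L)=59/2, d(HV,O)=71/2
iteration 2: select HV,J (d=35/2); attach at lengths (9/4, 35/4); label the merged cluster HJV
  updated: d(HJV,L)=82/3, d(HJV,O)=116/3
iteration 3: select L,O (d=26); attach at lengths (13, 13); label the merged cluster LO
  updated: d(HJV,LO)=33
iteration 4: select HJV,LO (d=33); attach at lengths (31/4, 7/2); label the merged cluster HJLOV
final tree: (((H:13/2,V:13/2):9/4,J:35/4):31/4,(L:13,O:13):7/2)
total length: 245/4

L,O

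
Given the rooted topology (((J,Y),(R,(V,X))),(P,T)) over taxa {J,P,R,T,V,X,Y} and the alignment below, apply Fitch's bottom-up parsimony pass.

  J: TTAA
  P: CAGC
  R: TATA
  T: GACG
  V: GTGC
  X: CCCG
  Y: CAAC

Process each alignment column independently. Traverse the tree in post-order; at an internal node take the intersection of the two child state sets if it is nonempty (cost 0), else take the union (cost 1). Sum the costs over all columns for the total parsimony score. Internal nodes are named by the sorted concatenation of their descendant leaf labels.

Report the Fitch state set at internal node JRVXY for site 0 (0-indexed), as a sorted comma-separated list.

JY@0: {T} ∪ {C} = {C,T} (union, +1)
VX@0: {G} ∪ {C} = {C,G} (union, +1)
RVX@0: {T} ∪ {C,G} = {C,G,T} (union, +1)
JRVXY@0: {C,T} ∩ {C,G,T} = {C,T} (intersection, +0)
PT@0: {C} ∪ {G} = {C,G} (union, +1)
JPRTVXY@0: {C,T} ∩ {C,G} = {C} (intersection, +0)
JY@1: {T} ∪ {A} = {A,T} (union, +1)
VX@1: {T} ∪ {C} = {C,T} (union, +1)
RVX@1: {A} ∪ {C,T} = {A,C,T} (union, +1)
JRVXY@1: {A,T} ∩ {A,C,T} = {A,T} (intersection, +0)
PT@1: {A} ∩ {A} = {A} (intersection, +0)
JPRTVXY@1: {A,T} ∩ {A} = {A} (intersection, +0)
JY@2: {A} ∩ {A} = {A} (intersection, +0)
VX@2: {G} ∪ {C} = {C,G} (union, +1)
RVX@2: {T} ∪ {C,G} = {C,G,T} (union, +1)
JRVXY@2: {A} ∪ {C,G,T} = {A,C,G,T} (union, +1)
PT@2: {G} ∪ {C} = {C,G} (union, +1)
JPRTVXY@2: {A,C,G,T} ∩ {C,G} = {C,G} (intersection, +0)
JY@3: {A} ∪ {C} = {A,C} (union, +1)
VX@3: {C} ∪ {G} = {C,G} (union, +1)
RVX@3: {A} ∪ {C,G} = {A,C,G} (union, +1)
JRVXY@3: {A,C} ∩ {A,C,G} = {A,C} (intersection, +0)
PT@3: {C} ∪ {G} = {C,G} (union, +1)
JPRTVXY@3: {A,C} ∩ {C,G} = {C} (intersection, +0)
per-site changes: [4, 3, 4, 4]; total = 15

C,T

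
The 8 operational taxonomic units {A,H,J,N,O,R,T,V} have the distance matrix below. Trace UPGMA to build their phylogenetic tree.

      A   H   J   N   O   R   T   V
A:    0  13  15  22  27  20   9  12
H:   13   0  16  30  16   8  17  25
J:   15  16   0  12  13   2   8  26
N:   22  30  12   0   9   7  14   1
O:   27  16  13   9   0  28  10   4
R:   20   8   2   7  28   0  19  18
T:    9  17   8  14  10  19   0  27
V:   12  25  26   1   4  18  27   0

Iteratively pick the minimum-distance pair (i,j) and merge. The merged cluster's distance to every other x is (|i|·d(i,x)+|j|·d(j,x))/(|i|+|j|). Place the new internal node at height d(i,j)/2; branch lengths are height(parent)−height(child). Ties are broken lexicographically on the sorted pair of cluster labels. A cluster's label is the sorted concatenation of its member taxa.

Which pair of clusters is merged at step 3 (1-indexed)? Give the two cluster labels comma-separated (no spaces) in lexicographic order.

step 1: merge (N,V) at d=1; branch lengths N→1/2, V→1/2; new cluster NV
  updated: d(A,NV)=17, d(H,NV)=55/2, d(J,NV)=19, d(NV,O)=13/2, d(NV,R)=25/2, d(NV,T)=41/2
step 2: merge (J,R) at d=2; branch lengths J→1, R→1; new cluster JR
  updated: d(A,JR)=35/2, d(H,JR)=12, d(JR,NV)=63/4, d(JR,O)=41/2, d(JR,T)=27/2
step 3: merge (NV,O) at d=13/2; branch lengths NV→11/4, O→13/4; new cluster NOV
  updated: d(A,NOV)=61/3, d(H,NOV)=71/3, d(JR,NOV)=52/3, d(NOV,T)=17
step 4: merge (A,T) at d=9; branch lengths A→9/2, T→9/2; new cluster AT
  updated: d(AT,H)=15, d(AT,JR)=31/2, d(AT,NOV)=56/3
step 5: merge (H,JR) at d=12; branch lengths H→6, JR→5; new cluster HJR
  updated: d(AT,HJR)=46/3, d(HJR,NOV)=175/9
step 6: merge (AT,HJR) at d=46/3; branch lengths AT→19/6, HJR→5/3; new cluster AHJRT
  updated: d(AHJRT,NOV)=287/15
step 7: merge (AHJRT,NOV) at d=287/15; branch lengths AHJRT→19/10, NOV→379/60; new cluster AHJNORTV
final tree: (((A:9/2,T:9/2):19/6,(H:6,(J:1,R:1):5):5/3):19/10,((N:1/2,V:1/2):11/4,O:13/4):379/60)
total length: 841/20

NV,O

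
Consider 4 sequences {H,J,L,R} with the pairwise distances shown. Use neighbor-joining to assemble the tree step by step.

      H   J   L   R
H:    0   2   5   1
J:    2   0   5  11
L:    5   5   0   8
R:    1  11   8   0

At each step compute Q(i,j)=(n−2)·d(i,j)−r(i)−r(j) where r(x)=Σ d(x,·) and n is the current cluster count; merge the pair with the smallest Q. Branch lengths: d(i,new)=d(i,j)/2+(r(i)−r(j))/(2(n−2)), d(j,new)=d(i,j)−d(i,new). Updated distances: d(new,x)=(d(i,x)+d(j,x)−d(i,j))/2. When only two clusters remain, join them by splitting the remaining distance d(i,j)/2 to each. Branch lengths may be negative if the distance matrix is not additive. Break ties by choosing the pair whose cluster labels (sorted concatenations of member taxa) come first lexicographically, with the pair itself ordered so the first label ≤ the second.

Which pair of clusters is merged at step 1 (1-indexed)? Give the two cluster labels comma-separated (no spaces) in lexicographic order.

iteration 1: select H,R (d=1, Q=-26); attach at lengths (-5/2, 7/2); label the merged cluster HR
  updated: d(HR,J)=6, d(HR,L)=6
iteration 2: select HR,J (d=6, Q=-17); attach at lengths (7/2, 5/2); label the merged cluster HJR
  updated: d(HJR,L)=5/2
iteration 3: select HJR,L (d=5/2); attach at lengths (5/4, 5/4); label the merged cluster HJLR
final tree: (((H:-5/2,R:7/2):7/2,J:5/2):5/4,L:5/4)
total length: 19/2

H,R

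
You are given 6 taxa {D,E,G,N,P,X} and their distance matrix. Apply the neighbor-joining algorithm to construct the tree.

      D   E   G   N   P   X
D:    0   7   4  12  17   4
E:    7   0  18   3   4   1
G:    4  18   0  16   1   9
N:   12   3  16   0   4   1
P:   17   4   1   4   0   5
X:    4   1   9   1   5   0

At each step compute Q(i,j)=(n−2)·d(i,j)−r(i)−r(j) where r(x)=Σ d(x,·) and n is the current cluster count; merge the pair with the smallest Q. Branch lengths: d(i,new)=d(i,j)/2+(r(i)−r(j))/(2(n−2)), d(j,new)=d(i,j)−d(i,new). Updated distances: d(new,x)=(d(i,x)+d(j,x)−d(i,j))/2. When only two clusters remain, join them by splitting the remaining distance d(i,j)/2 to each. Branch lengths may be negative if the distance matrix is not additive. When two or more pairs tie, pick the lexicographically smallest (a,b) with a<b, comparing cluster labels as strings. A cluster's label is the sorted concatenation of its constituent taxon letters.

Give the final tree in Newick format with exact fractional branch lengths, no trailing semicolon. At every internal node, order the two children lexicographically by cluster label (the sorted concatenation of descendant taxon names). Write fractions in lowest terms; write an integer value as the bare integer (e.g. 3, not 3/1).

step 1: merge (D,G) at d=4, Q=-76; branch lengths D→3/2, G→5/2; new cluster DG
  updated: d(DG,E)=21/2, d(DG,N)=12, d(DG,P)=7, d(DG,X)=9/2
step 2: merge (DG,P) at d=7, Q=-33; branch lengths DG→35/6, P→7/6; new cluster DGP
  updated: d(DGP,E)=15/4, d(DGP,N)=9/2, d(DGP,X)=5/4
step 3: merge (DGP,X) at d=5/4, Q=-41/4; branch lengths DGP→35/16, X→-15/16; new cluster DGPX
  updated: d(DGPX,E)=7/4, d(DGPX,N)=17/8
step 4: merge (DGPX,E) at d=7/4, Q=-55/8; branch lengths DGPX→7/16, E→21/16; new cluster DEGPX
  updated: d(DEGPX,N)=27/16
step 5: merge (DEGPX,N) at d=27/16; branch lengths DEGPX→27/32, N→27/32; new cluster DEGNPX
final tree: (((((D:3/2,G:5/2):35/6,P:7/6):35/16,X:-15/16):7/16,E:21/16):27/32,N:27/32)
total length: 251/16

(((((D:3/2,G:5/2):35/6,P:7/6):35/16,X:-15/16):7/16,E:21/16):27/32,N:27/32)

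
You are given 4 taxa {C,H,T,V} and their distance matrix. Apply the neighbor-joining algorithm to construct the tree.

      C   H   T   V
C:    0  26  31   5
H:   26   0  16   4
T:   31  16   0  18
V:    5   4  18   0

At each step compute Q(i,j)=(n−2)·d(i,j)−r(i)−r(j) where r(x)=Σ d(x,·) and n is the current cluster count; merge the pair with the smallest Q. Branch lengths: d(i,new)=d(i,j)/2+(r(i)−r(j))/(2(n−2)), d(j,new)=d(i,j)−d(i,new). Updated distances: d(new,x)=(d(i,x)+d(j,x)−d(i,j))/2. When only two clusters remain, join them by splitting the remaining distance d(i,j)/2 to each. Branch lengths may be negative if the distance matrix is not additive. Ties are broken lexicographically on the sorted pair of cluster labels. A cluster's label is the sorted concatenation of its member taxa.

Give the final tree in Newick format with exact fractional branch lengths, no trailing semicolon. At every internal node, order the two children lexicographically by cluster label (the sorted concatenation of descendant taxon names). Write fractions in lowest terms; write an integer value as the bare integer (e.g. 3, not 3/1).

1. join C+V (d=5, Q=-79) ⇒ CV; edges |C|=45/4, |V|=-25/4
  updated: d(CV,H)=25/2, d(CV,T)=22
2. join CV+H (d=25/2, Q=-101/2) ⇒ CHV; edges |CV|=37/4, |H|=13/4
  updated: d(CHV,T)=51/4
3. join CHV+T (d=51/4) ⇒ CHTV; edges |CHV|=51/8, |T|=51/8
final tree: (((C:45/4,V:-25/4):37/4,H:13/4):51/8,T:51/8)
total length: 121/4

(((C:45/4,V:-25/4):37/4,H:13/4):51/8,T:51/8)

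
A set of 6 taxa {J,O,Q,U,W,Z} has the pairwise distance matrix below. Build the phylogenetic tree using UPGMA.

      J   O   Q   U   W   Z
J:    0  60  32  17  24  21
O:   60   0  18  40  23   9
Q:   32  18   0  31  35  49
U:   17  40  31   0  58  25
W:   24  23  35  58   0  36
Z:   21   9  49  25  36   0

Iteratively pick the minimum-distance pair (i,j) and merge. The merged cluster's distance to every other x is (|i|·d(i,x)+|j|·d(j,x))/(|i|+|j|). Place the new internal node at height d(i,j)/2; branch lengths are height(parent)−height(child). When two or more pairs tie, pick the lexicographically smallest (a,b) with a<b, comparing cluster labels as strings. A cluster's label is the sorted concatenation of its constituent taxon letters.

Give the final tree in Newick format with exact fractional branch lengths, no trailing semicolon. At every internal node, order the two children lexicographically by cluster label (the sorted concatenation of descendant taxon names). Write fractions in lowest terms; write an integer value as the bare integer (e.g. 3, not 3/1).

iteration 1: select O,Z (d=9); attach at lengths (9/2, 9/2); label the merged cluster OZ
  updated: d(J,OZ)=81/2, d(OZ,Q)=67/2, d(OZ,U)=65/2, d(OZ,W)=59/2
iteration 2: select J,U (d=17); attach at lengths (17/2, 17/2); label the merged cluster JU
  updated: d(JU,OZ)=73/2, d(JU,Q)=63/2, d(JU,W)=41
iteration 3: select OZ,W (d=59/2); attach at lengths (41/4, 59/4); label the merged cluster OWZ
  updated: d(JU,OWZ)=38, d(OWZ,Q)=34
iteration 4: select JU,Q (d=63/2); attach at lengths (29/4, 63/4); label the merged cluster JQU
  updated: d(JQU,OWZ)=110/3
iteration 5: select JQU,OWZ (d=110/3); attach at lengths (31/12, 43/12); label the merged cluster JOQUWZ
final tree: (((J:17/2,U:17/2):29/4,Q:63/4):31/12,((O:9/2,Z:9/2):41/4,W:59/4):43/12)
total length: 481/6

(((J:17/2,U:17/2):29/4,Q:63/4):31/12,((O:9/2,Z:9/2):41/4,W:59/4):43/12)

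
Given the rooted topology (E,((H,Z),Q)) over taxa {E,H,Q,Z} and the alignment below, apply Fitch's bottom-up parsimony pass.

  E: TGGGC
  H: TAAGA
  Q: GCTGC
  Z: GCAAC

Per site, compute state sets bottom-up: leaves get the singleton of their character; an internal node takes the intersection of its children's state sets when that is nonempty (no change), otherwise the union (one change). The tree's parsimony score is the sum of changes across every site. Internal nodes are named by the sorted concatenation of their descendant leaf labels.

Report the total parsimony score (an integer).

[col 0] HZ: children H:{T}, Z:{G} ∪→ {G,T}; cost 1
[col 0] HQZ: children HZ:{G,T}, Q:{G} ∩→ {G}; cost 0
[col 0] EHQZ: children E:{T}, HQZ:{G} ∪→ {G,T}; cost 1
[col 1] HZ: children H:{A}, Z:{C} ∪→ {A,C}; cost 1
[col 1] HQZ: children HZ:{A,C}, Q:{C} ∩→ {C}; cost 0
[col 1] EHQZ: children E:{G}, HQZ:{C} ∪→ {C,G}; cost 1
[col 2] HZ: children H:{A}, Z:{A} ∩→ {A}; cost 0
[col 2] HQZ: children HZ:{A}, Q:{T} ∪→ {A,T}; cost 1
[col 2] EHQZ: children E:{G}, HQZ:{A,T} ∪→ {A,G,T}; cost 1
[col 3] HZ: children H:{G}, Z:{A} ∪→ {A,G}; cost 1
[col 3] HQZ: children HZ:{A,G}, Q:{G} ∩→ {G}; cost 0
[col 3] EHQZ: children E:{G}, HQZ:{G} ∩→ {G}; cost 0
[col 4] HZ: children H:{A}, Z:{C} ∪→ {A,C}; cost 1
[col 4] HQZ: children HZ:{A,C}, Q:{C} ∩→ {C}; cost 0
[col 4] EHQZ: children E:{C}, HQZ:{C} ∩→ {C}; cost 0
per-site changes: [2, 2, 2, 1, 1]; total = 8

8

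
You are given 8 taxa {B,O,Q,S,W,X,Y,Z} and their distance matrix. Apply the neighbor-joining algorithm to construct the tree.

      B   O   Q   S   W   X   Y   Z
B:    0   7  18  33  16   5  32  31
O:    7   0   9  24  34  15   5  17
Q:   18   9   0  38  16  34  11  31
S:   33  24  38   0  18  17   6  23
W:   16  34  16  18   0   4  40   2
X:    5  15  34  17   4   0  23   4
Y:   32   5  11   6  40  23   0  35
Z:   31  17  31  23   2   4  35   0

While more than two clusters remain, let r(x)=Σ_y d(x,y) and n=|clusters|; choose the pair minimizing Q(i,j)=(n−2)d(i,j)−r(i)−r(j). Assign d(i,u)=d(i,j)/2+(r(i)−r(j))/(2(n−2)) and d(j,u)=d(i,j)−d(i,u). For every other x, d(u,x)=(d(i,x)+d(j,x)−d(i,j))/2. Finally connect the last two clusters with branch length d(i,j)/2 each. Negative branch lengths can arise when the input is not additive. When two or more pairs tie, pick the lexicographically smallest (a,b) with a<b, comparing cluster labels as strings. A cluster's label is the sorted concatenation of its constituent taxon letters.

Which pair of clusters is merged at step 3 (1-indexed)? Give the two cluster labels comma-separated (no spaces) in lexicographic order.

WZ,X

1. join S+Y (d=6, Q=-275) ⇒ SY; edges |S|=43/12, |Y|=29/12
  updated: d(B,SY)=59/2, d(O,SY)=23/2, d(Q,SY)=43/2, d(SY,W)=26, d(SY,X)=17, d(SY,Z)=26
2. join W+Z (d=2, Q=-199) ⇒ WZ; edges |W|=-3/10, |Z|=23/10
  updated: d(B,WZ)=45/2, d(O,WZ)=49/2, d(Q,WZ)=45/2, d(SY,WZ)=25, d(WZ,X)=3
3. join WZ+X (d=3, Q=-319/2) ⇒ WXZ; edges |WZ|=71/16, |X|=-23/16
  updated: d(B,WXZ)=49/4, d(O,WXZ)=73/4, d(Q,WXZ)=107/4, d(SY,WXZ)=39/2
4. join B+WXZ (d=49/4, Q=-427/4) ⇒ BWXZ; edges |B|=107/24, |WXZ|=187/24
  updated: d(BWXZ,O)=13/2, d(BWXZ,Q)=65/4, d(BWXZ,SY)=147/8
5. join BWXZ+SY (d=147/8, Q=-223/4) ⇒ BSWXYZ; edges |BWXZ|=53/8, |SY|=47/4
  updated: d(BSWXYZ,O)=-3/16, d(BSWXYZ,Q)=155/16
6. join BSWXYZ+O (d=-3/16, Q=-37/2) ⇒ BOSWXYZ; edges |BSWXYZ|=1/4, |O|=-7/16
  updated: d(BOSWXYZ,Q)=151/16
7. join BOSWXYZ+Q (d=151/16) ⇒ BOQSWXYZ; edges |BOSWXYZ|=151/32, |Q|=151/32
final tree: ((((B:107/24,((W:-3/10,Z:23/10):71/16,X:-23/16):187/24):53/8,(S:43/12,Y:29/12):47/4):1/4,O:-7/16):151/32,Q:151/32)
total length: 407/8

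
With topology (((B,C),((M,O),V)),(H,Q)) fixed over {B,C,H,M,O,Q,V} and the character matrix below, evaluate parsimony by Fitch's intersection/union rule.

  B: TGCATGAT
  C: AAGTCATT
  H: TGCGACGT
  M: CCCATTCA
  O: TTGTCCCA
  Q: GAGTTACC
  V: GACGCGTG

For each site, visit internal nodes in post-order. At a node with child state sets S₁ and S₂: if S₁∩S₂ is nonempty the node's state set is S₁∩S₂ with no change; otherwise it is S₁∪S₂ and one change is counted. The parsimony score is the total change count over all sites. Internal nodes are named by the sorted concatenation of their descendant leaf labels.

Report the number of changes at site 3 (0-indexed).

4

BC@0: {T} ∪ {A} = {A,T} (union, +1)
MO@0: {C} ∪ {T} = {C,T} (union, +1)
MOV@0: {C,T} ∪ {G} = {C,G,T} (union, +1)
BCMOV@0: {A,T} ∩ {C,G,T} = {T} (intersection, +0)
HQ@0: {T} ∪ {G} = {G,T} (union, +1)
BCHMOQV@0: {T} ∩ {G,T} = {T} (intersection, +0)
BC@1: {G} ∪ {A} = {A,G} (union, +1)
MO@1: {C} ∪ {T} = {C,T} (union, +1)
MOV@1: {C,T} ∪ {A} = {A,C,T} (union, +1)
BCMOV@1: {A,G} ∩ {A,C,T} = {A} (intersection, +0)
HQ@1: {G} ∪ {A} = {A,G} (union, +1)
BCHMOQV@1: {A} ∩ {A,G} = {A} (intersection, +0)
BC@2: {C} ∪ {G} = {C,G} (union, +1)
MO@2: {C} ∪ {G} = {C,G} (union, +1)
MOV@2: {C,G} ∩ {C} = {C} (intersection, +0)
BCMOV@2: {C,G} ∩ {C} = {C} (intersection, +0)
HQ@2: {C} ∪ {G} = {C,G} (union, +1)
BCHMOQV@2: {C} ∩ {C,G} = {C} (intersection, +0)
BC@3: {A} ∪ {T} = {A,T} (union, +1)
MO@3: {A} ∪ {T} = {A,T} (union, +1)
MOV@3: {A,T} ∪ {G} = {A,G,T} (union, +1)
BCMOV@3: {A,T} ∩ {A,G,T} = {A,T} (intersection, +0)
HQ@3: {G} ∪ {T} = {G,T} (union, +1)
BCHMOQV@3: {A,T} ∩ {G,T} = {T} (intersection, +0)
BC@4: {T} ∪ {C} = {C,T} (union, +1)
MO@4: {T} ∪ {C} = {C,T} (union, +1)
MOV@4: {C,T} ∩ {C} = {C} (intersection, +0)
BCMOV@4: {C,T} ∩ {C} = {C} (intersection, +0)
HQ@4: {A} ∪ {T} = {A,T} (union, +1)
BCHMOQV@4: {C} ∪ {A,T} = {A,C,T} (union, +1)
BC@5: {G} ∪ {A} = {A,G} (union, +1)
MO@5: {T} ∪ {C} = {C,T} (union, +1)
MOV@5: {C,T} ∪ {G} = {C,G,T} (union, +1)
BCMOV@5: {A,G} ∩ {C,G,T} = {G} (intersection, +0)
HQ@5: {C} ∪ {A} = {A,C} (union, +1)
BCHMOQV@5: {G} ∪ {A,C} = {A,C,G} (union, +1)
BC@6: {A} ∪ {T} = {A,T} (union, +1)
MO@6: {C} ∩ {C} = {C} (intersection, +0)
MOV@6: {C} ∪ {T} = {C,T} (union, +1)
BCMOV@6: {A,T} ∩ {C,T} = {T} (intersection, +0)
HQ@6: {G} ∪ {C} = {C,G} (union, +1)
BCHMOQV@6: {T} ∪ {C,G} = {C,G,T} (union, +1)
BC@7: {T} ∩ {T} = {T} (intersection, +0)
MO@7: {A} ∩ {A} = {A} (intersection, +0)
MOV@7: {A} ∪ {G} = {A,G} (union, +1)
BCMOV@7: {T} ∪ {A,G} = {A,G,T} (union, +1)
HQ@7: {T} ∪ {C} = {C,T} (union, +1)
BCHMOQV@7: {A,G,T} ∩ {C,T} = {T} (intersection, +0)
per-site changes: [4, 4, 3, 4, 4, 5, 4, 3]; total = 31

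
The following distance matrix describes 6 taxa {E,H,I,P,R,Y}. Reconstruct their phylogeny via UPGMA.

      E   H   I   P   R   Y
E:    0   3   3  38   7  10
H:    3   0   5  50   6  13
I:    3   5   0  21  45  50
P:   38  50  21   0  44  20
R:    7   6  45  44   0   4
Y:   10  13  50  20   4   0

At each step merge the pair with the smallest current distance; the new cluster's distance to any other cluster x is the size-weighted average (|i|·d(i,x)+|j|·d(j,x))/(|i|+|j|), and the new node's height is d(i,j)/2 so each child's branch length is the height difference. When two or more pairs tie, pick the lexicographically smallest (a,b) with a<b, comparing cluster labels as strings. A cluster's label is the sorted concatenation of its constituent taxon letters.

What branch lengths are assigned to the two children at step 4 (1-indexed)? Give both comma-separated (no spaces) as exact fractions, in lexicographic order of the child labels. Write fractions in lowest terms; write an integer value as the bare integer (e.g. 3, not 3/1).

107/12,107/12

step 1: merge (E,H) at d=3; branch lengths E→3/2, H→3/2; new cluster EH
  updated: d(EH,I)=4, d(EH,P)=44, d(EH,R)=13/2, d(EH,Y)=23/2
step 2: merge (EH,I) at d=4; branch lengths EH→1/2, I→2; new cluster EHI
  updated: d(EHI,P)=109/3, d(EHI,R)=58/3, d(EHI,Y)=73/3
step 3: merge (R,Y) at d=4; branch lengths R→2, Y→2; new cluster RY
  updated: d(EHI,RY)=131/6, d(P,RY)=32
step 4: merge (EHI,RY) at d=131/6; branch lengths EHI→107/12, RY→107/12; new cluster EHIRY
  updated: d(EHIRY,P)=173/5
step 5: merge (EHIRY,P) at d=173/5; branch lengths EHIRY→383/60, P→173/10; new cluster EHIPRY
final tree: ((((E:3/2,H:3/2):1/2,I:2):107/12,(R:2,Y:2):107/12):383/60,P:173/10)
total length: 3061/60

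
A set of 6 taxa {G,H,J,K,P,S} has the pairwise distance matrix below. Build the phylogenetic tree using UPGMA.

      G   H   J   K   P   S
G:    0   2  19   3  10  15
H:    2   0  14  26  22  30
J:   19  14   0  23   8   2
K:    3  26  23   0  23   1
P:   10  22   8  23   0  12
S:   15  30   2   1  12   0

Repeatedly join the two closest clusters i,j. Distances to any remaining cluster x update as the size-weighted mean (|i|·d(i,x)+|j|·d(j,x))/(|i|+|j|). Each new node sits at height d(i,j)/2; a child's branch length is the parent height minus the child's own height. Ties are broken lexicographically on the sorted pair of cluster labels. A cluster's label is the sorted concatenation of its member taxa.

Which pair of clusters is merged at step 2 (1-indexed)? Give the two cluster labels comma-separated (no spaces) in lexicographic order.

step 1: merge (K,S) at d=1; branch lengths K→1/2, S→1/2; new cluster KS
  updated: d(G,KS)=9, d(H,KS)=28, d(J,KS)=25/2, d(KS,P)=35/2
step 2: merge (G,H) at d=2; branch lengths G→1, H→1; new cluster GH
  updated: d(GH,J)=33/2, d(GH,KS)=37/2, d(GH,P)=16
step 3: merge (J,P) at d=8; branch lengths J→4, P→4; new cluster JP
  updated: d(GH,JP)=65/4, d(JP,KS)=15
step 4: merge (JP,KS) at d=15; branch lengths JP→7/2, KS→7; new cluster JKPS
  updated: d(GH,JKPS)=139/8
step 5: merge (GH,JKPS) at d=139/8; branch lengths GH→123/16, JKPS→19/16; new cluster GHJKPS
final tree: ((G:1,H:1):123/16,((J:4,P:4):7/2,(K:1/2,S:1/2):7):19/16)
total length: 243/8

G,H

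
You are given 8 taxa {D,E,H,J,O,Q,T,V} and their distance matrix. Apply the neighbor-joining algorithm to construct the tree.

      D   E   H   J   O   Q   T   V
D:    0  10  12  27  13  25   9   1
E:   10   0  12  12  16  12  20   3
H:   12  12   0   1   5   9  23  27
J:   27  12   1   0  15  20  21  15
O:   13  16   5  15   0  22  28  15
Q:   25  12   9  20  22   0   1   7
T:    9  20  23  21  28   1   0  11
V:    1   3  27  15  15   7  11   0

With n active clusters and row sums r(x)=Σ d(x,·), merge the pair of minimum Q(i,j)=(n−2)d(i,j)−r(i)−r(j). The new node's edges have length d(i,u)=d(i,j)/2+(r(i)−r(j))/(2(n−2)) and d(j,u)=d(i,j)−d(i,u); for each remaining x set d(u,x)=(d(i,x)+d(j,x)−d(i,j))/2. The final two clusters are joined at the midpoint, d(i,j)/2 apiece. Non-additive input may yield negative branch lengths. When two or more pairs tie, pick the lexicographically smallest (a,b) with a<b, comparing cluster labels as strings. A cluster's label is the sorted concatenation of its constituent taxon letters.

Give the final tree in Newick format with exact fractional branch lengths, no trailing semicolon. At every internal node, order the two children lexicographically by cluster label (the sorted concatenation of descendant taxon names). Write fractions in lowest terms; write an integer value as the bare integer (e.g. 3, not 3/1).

step 1: merge (Q,T) at d=1, Q=-203; branch lengths Q→-11/12, T→23/12; new cluster QT
  updated: d(D,QT)=33/2, d(E,QT)=31/2, d(H,QT)=31/2, d(J,QT)=20, d(O,QT)=49/2, d(QT,V)=17/2
step 2: merge (H,J) at d=1, Q=-315/2; branch lengths H→-5/4, J→9/4; new cluster HJ
  updated: d(D,HJ)=19, d(E,HJ)=23/2, d(HJ,O)=19/2, d(HJ,QT)=69/4, d(HJ,V)=41/2
step 3: merge (HJ,O) at d=19/2, Q=-471/4; branch lengths HJ→151/32, O→153/32; new cluster HJO
  updated: d(D,HJO)=45/4, d(E,HJO)=9, d(HJO,QT)=129/8, d(HJO,V)=13
step 4: merge (D,V) at d=1, Q=-245/4; branch lengths D→65/24, V→-41/24; new cluster DV
  updated: d(DV,E)=6, d(DV,HJO)=93/8, d(DV,QT)=12
step 5: merge (DV,QT) at d=12, Q=-197/4; branch lengths DV→5/2, QT→19/2; new cluster DQTV
  updated: d(DQTV,E)=19/4, d(DQTV,HJO)=63/8
step 6: merge (DQTV,E) at d=19/4, Q=-173/8; branch lengths DQTV→29/16, E→47/16; new cluster DEQTV
  updated: d(DEQTV,HJO)=97/16
step 7: merge (DEQTV,HJO) at d=97/16; branch lengths DEQTV→97/32, HJO→97/32; new cluster DEHJOQTV
final tree: ((((D:65/24,V:-41/24):5/2,(Q:-11/12,T:23/12):19/2):29/16,E:47/16):97/32,((H:-5/4,J:9/4):151/32,O:153/32):97/32)
total length: 565/16

((((D:65/24,V:-41/24):5/2,(Q:-11/12,T:23/12):19/2):29/16,E:47/16):97/32,((H:-5/4,J:9/4):151/32,O:153/32):97/32)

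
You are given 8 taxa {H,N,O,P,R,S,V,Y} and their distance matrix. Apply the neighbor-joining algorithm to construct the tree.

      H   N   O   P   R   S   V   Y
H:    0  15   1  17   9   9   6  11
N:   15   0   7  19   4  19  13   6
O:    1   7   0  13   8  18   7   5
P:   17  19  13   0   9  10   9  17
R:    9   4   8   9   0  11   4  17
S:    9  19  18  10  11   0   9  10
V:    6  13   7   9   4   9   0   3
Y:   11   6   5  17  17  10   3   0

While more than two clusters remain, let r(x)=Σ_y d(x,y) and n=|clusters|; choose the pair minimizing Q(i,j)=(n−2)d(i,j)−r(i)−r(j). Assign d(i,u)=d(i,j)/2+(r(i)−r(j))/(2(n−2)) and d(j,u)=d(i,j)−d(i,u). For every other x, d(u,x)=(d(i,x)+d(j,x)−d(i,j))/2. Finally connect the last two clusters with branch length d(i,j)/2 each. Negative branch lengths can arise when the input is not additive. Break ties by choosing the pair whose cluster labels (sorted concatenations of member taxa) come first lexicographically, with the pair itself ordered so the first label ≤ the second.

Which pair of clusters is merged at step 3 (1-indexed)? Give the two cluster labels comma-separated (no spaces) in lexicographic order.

P,S

step 1: merge (H,O) at d=1, Q=-121; branch lengths H→5/4, O→-1/4; new cluster HO
  updated: d(HO,N)=21/2, d(HO,P)=29/2, d(HO,R)=8, d(HO,S)=13, d(HO,V)=6, d(HO,Y)=15/2
step 2: merge (N,R) at d=4, Q=-209/2; branch lengths N→77/20, R→3/20; new cluster NR
  updated: d(HO,NR)=29/4, d(NR,P)=12, d(NR,S)=13, d(NR,V)=13/2, d(NR,Y)=19/2
step 3: merge (P,S) at d=10, Q=-155/2; branch lengths P→95/16, S→65/16; new cluster PS
  updated: d(HO,PS)=35/4, d(NR,PS)=15/2, d(PS,V)=4, d(PS,Y)=17/2
step 4: merge (V,Y) at d=3, Q=-39; branch lengths V→0, Y→3; new cluster VY
  updated: d(HO,VY)=21/4, d(NR,VY)=13/2, d(PS,VY)=19/4
step 5: merge (HO,NR) at d=29/4, Q=-28; branch lengths HO→29/8, NR→29/8; new cluster HNOR
  updated: d(HNOR,PS)=9/2, d(HNOR,VY)=9/4
step 6: merge (HNOR,PS) at d=9/2, Q=-23/2; branch lengths HNOR→1, PS→7/2; new cluster HNOPRS
  updated: d(HNOPRS,VY)=5/4
step 7: merge (HNOPRS,VY) at d=5/4; branch lengths HNOPRS→5/8, VY→5/8; new cluster HNOPRSVY
final tree: ((((H:5/4,O:-1/4):29/8,(N:77/20,R:3/20):29/8):1,(P:95/16,S:65/16):7/2):5/8,(V:0,Y:3):5/8)
total length: 31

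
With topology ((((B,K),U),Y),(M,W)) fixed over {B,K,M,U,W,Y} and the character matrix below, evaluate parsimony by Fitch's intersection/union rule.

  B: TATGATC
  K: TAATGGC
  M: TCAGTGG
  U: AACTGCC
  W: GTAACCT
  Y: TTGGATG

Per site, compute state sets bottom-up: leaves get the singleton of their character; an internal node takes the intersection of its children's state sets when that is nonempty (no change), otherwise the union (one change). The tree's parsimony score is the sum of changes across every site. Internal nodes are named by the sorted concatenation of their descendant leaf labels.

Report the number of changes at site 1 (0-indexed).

site 0, node BK: B={T} ∩ K={T} → {T} (+0)
site 0, node BKU: BK={T} ∪ U={A} → {A,T} (+1)
site 0, node BKUY: BKU={A,T} ∩ Y={T} → {T} (+0)
site 0, node MW: M={T} ∪ W={G} → {G,T} (+1)
site 0, node BKMUWY: BKUY={T} ∩ MW={G,T} → {T} (+0)
site 1, node BK: B={A} ∩ K={A} → {A} (+0)
site 1, node BKU: BK={A} ∩ U={A} → {A} (+0)
site 1, node BKUY: BKU={A} ∪ Y={T} → {A,T} (+1)
site 1, node MW: M={C} ∪ W={T} → {C,T} (+1)
site 1, node BKMUWY: BKUY={A,T} ∩ MW={C,T} → {T} (+0)
site 2, node BK: B={T} ∪ K={A} → {A,T} (+1)
site 2, node BKU: BK={A,T} ∪ U={C} → {A,C,T} (+1)
site 2, node BKUY: BKU={A,C,T} ∪ Y={G} → {A,C,G,T} (+1)
site 2, node MW: M={A} ∩ W={A} → {A} (+0)
site 2, node BKMUWY: BKUY={A,C,G,T} ∩ MW={A} → {A} (+0)
site 3, node BK: B={G} ∪ K={T} → {G,T} (+1)
site 3, node BKU: BK={G,T} ∩ U={T} → {T} (+0)
site 3, node BKUY: BKU={T} ∪ Y={G} → {G,T} (+1)
site 3, node MW: M={G} ∪ W={A} → {A,G} (+1)
site 3, node BKMUWY: BKUY={G,T} ∩ MW={A,G} → {G} (+0)
site 4, node BK: B={A} ∪ K={G} → {A,G} (+1)
site 4, node BKU: BK={A,G} ∩ U={G} → {G} (+0)
site 4, node BKUY: BKU={G} ∪ Y={A} → {A,G} (+1)
site 4, node MW: M={T} ∪ W={C} → {C,T} (+1)
site 4, node BKMUWY: BKUY={A,G} ∪ MW={C,T} → {A,C,G,T} (+1)
site 5, node BK: B={T} ∪ K={G} → {G,T} (+1)
site 5, node BKU: BK={G,T} ∪ U={C} → {C,G,T} (+1)
site 5, node BKUY: BKU={C,G,T} ∩ Y={T} → {T} (+0)
site 5, node MW: M={G} ∪ W={C} → {C,G} (+1)
site 5, node BKMUWY: BKUY={T} ∪ MW={C,G} → {C,G,T} (+1)
site 6, node BK: B={C} ∩ K={C} → {C} (+0)
site 6, node BKU: BK={C} ∩ U={C} → {C} (+0)
site 6, node BKUY: BKU={C} ∪ Y={G} → {C,G} (+1)
site 6, node MW: M={G} ∪ W={T} → {G,T} (+1)
site 6, node BKMUWY: BKUY={C,G} ∩ MW={G,T} → {G} (+0)
per-site changes: [2, 2, 3, 3, 4, 4, 2]; total = 20

2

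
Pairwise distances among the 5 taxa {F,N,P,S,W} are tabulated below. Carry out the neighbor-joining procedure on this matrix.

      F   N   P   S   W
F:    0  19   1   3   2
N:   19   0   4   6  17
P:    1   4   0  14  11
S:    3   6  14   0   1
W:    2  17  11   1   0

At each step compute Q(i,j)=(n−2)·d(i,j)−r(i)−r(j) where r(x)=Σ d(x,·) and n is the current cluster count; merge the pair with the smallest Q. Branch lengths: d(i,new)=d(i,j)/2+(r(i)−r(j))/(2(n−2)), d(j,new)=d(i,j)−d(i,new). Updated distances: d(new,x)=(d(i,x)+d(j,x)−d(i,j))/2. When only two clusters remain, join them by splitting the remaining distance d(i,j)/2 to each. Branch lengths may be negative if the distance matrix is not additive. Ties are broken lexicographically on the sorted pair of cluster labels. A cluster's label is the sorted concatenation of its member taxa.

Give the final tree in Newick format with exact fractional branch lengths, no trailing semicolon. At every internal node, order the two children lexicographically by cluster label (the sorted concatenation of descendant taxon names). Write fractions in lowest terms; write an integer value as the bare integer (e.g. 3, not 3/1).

step 1: merge (N,P) at d=4, Q=-64; branch lengths N→14/3, P→-2/3; new cluster NP
  updated: d(F,NP)=8, d(NP,S)=8, d(NP,W)=12
step 2: merge (F,NP) at d=8, Q=-25; branch lengths F→1/4, NP→31/4; new cluster FNP
  updated: d(FNP,S)=3/2, d(FNP,W)=3
step 3: merge (FNP,S) at d=3/2, Q=-11/2; branch lengths FNP→7/4, S→-1/4; new cluster FNPS
  updated: d(FNPS,W)=5/4
step 4: merge (FNPS,W) at d=5/4; branch lengths FNPS→5/8, W→5/8; new cluster FNPSW
final tree: (((F:1/4,(N:14/3,P:-2/3):31/4):7/4,S:-1/4):5/8,W:5/8)
total length: 59/4

(((F:1/4,(N:14/3,P:-2/3):31/4):7/4,S:-1/4):5/8,W:5/8)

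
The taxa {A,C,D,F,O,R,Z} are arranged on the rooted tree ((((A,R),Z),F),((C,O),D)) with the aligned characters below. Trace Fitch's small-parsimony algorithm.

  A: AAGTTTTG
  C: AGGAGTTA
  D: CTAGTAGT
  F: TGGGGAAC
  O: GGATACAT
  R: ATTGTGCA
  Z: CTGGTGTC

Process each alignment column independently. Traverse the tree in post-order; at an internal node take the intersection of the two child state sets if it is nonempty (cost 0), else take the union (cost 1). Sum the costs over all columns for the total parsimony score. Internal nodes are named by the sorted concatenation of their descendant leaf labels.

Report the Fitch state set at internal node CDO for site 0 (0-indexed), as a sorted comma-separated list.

site 0, node AR: A={A} ∩ R={A} → {A} (+0)
site 0, node ARZ: AR={A} ∪ Z={C} → {A,C} (+1)
site 0, node AFRZ: ARZ={A,C} ∪ F={T} → {A,C,T} (+1)
site 0, node CO: C={A} ∪ O={G} → {A,G} (+1)
site 0, node CDO: CO={A,G} ∪ D={C} → {A,C,G} (+1)
site 0, node ACDFORZ: AFRZ={A,C,T} ∩ CDO={A,C,G} → {A,C} (+0)
site 1, node AR: A={A} ∪ R={T} → {A,T} (+1)
site 1, node ARZ: AR={A,T} ∩ Z={T} → {T} (+0)
site 1, node AFRZ: ARZ={T} ∪ F={G} → {G,T} (+1)
site 1, node CO: C={G} ∩ O={G} → {G} (+0)
site 1, node CDO: CO={G} ∪ D={T} → {G,T} (+1)
site 1, node ACDFORZ: AFRZ={G,T} ∩ CDO={G,T} → {G,T} (+0)
site 2, node AR: A={G} ∪ R={T} → {G,T} (+1)
site 2, node ARZ: AR={G,T} ∩ Z={G} → {G} (+0)
site 2, node AFRZ: ARZ={G} ∩ F={G} → {G} (+0)
site 2, node CO: C={G} ∪ O={A} → {A,G} (+1)
site 2, node CDO: CO={A,G} ∩ D={A} → {A} (+0)
site 2, node ACDFORZ: AFRZ={G} ∪ CDO={A} → {A,G} (+1)
site 3, node AR: A={T} ∪ R={G} → {G,T} (+1)
site 3, node ARZ: AR={G,T} ∩ Z={G} → {G} (+0)
site 3, node AFRZ: ARZ={G} ∩ F={G} → {G} (+0)
site 3, node CO: C={A} ∪ O={T} → {A,T} (+1)
site 3, node CDO: CO={A,T} ∪ D={G} → {A,G,T} (+1)
site 3, node ACDFORZ: AFRZ={G} ∩ CDO={A,G,T} → {G} (+0)
site 4, node AR: A={T} ∩ R={T} → {T} (+0)
site 4, node ARZ: AR={T} ∩ Z={T} → {T} (+0)
site 4, node AFRZ: ARZ={T} ∪ F={G} → {G,T} (+1)
site 4, node CO: C={G} ∪ O={A} → {A,G} (+1)
site 4, node CDO: CO={A,G} ∪ D={T} → {A,G,T} (+1)
site 4, node ACDFORZ: AFRZ={G,T} ∩ CDO={A,G,T} → {G,T} (+0)
site 5, node AR: A={T} ∪ R={G} → {G,T} (+1)
site 5, node ARZ: AR={G,T} ∩ Z={G} → {G} (+0)
site 5, node AFRZ: ARZ={G} ∪ F={A} → {A,G} (+1)
site 5, node CO: C={T} ∪ O={C} → {C,T} (+1)
site 5, node CDO: CO={C,T} ∪ D={A} → {A,C,T} (+1)
site 5, node ACDFORZ: AFRZ={A,G} ∩ CDO={A,C,T} → {A} (+0)
site 6, node AR: A={T} ∪ R={C} → {C,T} (+1)
site 6, node ARZ: AR={C,T} ∩ Z={T} → {T} (+0)
site 6, node AFRZ: ARZ={T} ∪ F={A} → {A,T} (+1)
site 6, node CO: C={T} ∪ O={A} → {A,T} (+1)
site 6, node CDO: CO={A,T} ∪ D={G} → {A,G,T} (+1)
site 6, node ACDFORZ: AFRZ={A,T} ∩ CDO={A,G,T} → {A,T} (+0)
site 7, node AR: A={G} ∪ R={A} → {A,G} (+1)
site 7, node ARZ: AR={A,G} ∪ Z={C} → {A,C,G} (+1)
site 7, node AFRZ: ARZ={A,C,G} ∩ F={C} → {C} (+0)
site 7, node CO: C={A} ∪ O={T} → {A,T} (+1)
site 7, node CDO: CO={A,T} ∩ D={T} → {T} (+0)
site 7, node ACDFORZ: AFRZ={C} ∪ CDO={T} → {C,T} (+1)
per-site changes: [4, 3, 3, 3, 3, 4, 4, 4]; total = 28

A,C,G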